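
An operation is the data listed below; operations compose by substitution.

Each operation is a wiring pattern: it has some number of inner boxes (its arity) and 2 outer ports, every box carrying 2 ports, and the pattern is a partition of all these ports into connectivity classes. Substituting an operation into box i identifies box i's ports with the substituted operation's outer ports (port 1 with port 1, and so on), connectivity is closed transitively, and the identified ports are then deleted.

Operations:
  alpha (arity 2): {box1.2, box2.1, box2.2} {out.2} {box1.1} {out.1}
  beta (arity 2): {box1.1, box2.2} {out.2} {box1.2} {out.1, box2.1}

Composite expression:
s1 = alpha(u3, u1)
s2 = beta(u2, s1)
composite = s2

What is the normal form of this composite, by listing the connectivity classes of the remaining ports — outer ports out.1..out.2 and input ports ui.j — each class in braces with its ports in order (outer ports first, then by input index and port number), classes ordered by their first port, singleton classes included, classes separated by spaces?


{out.1} {out.2} {u1.1, u1.2, u3.2} {u2.1} {u2.2} {u3.1}

Treat the ports identified at beta as solder joints: merge, then drop.
after alpha, the pattern on (u3, u1) reads {out.1} {out.2} {u1.1, u1.2, u3.2} {u3.1} (out.j = its outer ports)
after beta, the pattern on (u2, u3, u1) reads {out.1} {out.2} {u1.1, u1.2, u3.2} {u2.1} {u2.2} {u3.1} (out.j = its outer ports)


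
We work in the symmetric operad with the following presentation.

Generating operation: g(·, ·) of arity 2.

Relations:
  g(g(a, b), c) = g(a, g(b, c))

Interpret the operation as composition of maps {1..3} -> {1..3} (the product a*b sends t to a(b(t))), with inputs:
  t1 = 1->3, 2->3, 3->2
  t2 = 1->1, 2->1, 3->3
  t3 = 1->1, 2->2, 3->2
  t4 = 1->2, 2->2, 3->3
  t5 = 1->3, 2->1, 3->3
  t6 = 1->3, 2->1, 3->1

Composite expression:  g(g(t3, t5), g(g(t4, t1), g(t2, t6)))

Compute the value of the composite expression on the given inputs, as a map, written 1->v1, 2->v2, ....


1->1, 2->2, 3->2

g(t3, t5) = 1->2, 2->1, 3->2
g(t4, t1) = 1->3, 2->3, 3->2
g(t2, t6) = 1->3, 2->1, 3->1
g(g(t4, t1), g(t2, t6)) = 1->2, 2->3, 3->3
g(g(t3, t5), g(g(t4, t1), g(t2, t6))) = 1->1, 2->2, 3->2


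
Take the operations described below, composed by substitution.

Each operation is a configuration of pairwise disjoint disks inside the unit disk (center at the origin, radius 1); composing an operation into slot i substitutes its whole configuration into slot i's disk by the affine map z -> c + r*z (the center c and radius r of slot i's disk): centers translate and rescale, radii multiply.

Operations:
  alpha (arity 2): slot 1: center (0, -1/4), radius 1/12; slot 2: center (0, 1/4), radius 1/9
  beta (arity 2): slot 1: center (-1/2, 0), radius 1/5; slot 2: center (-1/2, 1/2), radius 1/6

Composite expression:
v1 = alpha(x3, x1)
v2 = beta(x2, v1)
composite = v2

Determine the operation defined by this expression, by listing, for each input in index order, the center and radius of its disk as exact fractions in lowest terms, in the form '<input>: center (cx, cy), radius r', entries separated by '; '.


x1: center (-1/2, 13/24), radius 1/54; x2: center (-1/2, 0), radius 1/5; x3: center (-1/2, 11/24), radius 1/72

Below beta, radii multiply path by path; the x-disk centers shift.
input x2: applying the 1 nested substitution gives center (-1/2, 0), radius 1/5
input x3: applying the 2 nested substitutions gives center (-1/2, 11/24), radius 1/72
input x1: applying the 2 nested substitutions gives center (-1/2, 13/24), radius 1/54


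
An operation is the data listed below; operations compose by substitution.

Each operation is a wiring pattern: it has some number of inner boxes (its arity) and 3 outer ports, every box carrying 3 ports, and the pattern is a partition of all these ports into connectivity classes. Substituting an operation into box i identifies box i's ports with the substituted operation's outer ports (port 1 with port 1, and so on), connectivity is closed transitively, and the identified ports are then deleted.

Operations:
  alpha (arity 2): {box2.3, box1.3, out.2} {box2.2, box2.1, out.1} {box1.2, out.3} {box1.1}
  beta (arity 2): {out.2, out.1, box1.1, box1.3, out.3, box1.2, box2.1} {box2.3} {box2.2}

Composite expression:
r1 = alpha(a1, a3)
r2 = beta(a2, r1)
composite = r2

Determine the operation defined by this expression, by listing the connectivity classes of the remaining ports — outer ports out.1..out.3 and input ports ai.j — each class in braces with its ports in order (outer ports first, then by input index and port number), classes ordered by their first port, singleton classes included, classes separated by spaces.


Two ports join when wires chain via beta-identified ports.
composing alpha on (a1, a3), with out.j its own outer ports: {out.1, a3.1, a3.2} {out.2, a1.3, a3.3} {out.3, a1.2} {a1.1}
composing beta on (a2, a1, a3), with out.j its own outer ports: {out.1, out.2, out.3, a2.1, a2.2, a2.3, a3.1, a3.2} {a1.1} {a1.2} {a1.3, a3.3}

{out.1, out.2, out.3, a2.1, a2.2, a2.3, a3.1, a3.2} {a1.1} {a1.2} {a1.3, a3.3}


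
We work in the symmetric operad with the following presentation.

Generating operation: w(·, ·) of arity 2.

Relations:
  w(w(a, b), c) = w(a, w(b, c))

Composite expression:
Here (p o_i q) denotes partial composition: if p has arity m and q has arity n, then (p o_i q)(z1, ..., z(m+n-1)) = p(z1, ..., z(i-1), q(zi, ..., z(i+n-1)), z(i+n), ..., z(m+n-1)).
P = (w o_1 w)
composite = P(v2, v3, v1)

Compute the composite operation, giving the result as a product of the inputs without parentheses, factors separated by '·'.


v2 · v3 · v1

The w-tree's shape is irrelevant; the v-reading-order decides.
w(v2, v3) reduces to v2 · v3
w(w(v2, v3), v1) reduces to v2 · v3 · v1


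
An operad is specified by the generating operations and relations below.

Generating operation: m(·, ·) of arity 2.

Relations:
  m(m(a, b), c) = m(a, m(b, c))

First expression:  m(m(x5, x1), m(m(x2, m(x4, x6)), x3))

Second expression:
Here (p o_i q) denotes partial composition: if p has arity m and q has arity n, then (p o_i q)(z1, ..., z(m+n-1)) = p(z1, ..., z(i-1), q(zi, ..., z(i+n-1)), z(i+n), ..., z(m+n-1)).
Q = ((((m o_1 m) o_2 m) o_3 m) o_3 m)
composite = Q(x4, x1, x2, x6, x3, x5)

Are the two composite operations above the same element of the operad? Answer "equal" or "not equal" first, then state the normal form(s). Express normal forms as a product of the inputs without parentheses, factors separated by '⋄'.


not equal; the first gives x5 ⋄ x1 ⋄ x2 ⋄ x4 ⋄ x6 ⋄ x3 and the second x4 ⋄ x1 ⋄ x2 ⋄ x6 ⋄ x3 ⋄ x5


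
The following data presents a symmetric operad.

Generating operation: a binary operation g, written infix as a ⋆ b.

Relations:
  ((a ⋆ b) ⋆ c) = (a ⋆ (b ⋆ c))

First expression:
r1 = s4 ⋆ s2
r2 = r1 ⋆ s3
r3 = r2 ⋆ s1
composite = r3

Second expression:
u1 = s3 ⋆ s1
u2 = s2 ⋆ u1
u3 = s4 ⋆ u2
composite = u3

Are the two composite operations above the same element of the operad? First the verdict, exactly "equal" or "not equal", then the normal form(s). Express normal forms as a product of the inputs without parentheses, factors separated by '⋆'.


equal; both compose to s4 ⋆ s2 ⋆ s3 ⋆ s1

Reducing the first expression gives s4 ⋆ s2 ⋆ s3 ⋆ s1
Reducing the second expression gives s4 ⋆ s2 ⋆ s3 ⋆ s1
Same normal form: equal.


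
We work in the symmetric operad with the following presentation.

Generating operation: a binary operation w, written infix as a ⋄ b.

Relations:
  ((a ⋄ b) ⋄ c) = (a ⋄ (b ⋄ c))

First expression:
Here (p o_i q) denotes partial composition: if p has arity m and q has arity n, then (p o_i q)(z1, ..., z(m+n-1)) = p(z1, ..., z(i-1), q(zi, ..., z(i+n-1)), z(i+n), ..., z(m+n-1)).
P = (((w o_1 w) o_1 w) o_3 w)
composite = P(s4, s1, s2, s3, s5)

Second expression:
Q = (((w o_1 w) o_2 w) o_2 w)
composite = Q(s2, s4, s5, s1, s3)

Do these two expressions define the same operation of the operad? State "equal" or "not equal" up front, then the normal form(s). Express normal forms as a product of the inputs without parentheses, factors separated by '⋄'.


not equal: they reduce to s4 ⋄ s1 ⋄ s2 ⋄ s3 ⋄ s5 and s2 ⋄ s4 ⋄ s5 ⋄ s1 ⋄ s3

The first expression reduces to s4 ⋄ s1 ⋄ s2 ⋄ s3 ⋄ s5
The second expression reduces to s2 ⋄ s4 ⋄ s5 ⋄ s1 ⋄ s3
Different reductions; not equal.


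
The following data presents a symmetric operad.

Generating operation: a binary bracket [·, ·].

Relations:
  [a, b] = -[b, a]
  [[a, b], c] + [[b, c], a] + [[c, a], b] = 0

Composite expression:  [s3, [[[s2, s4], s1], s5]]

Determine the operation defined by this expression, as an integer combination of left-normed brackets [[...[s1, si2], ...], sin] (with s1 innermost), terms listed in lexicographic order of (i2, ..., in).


[[[[s1, s2], s4], s5], s3] - [[[[s1, s4], s2], s5], s3]

Left-normed coefficients sit on the s1-initial expansion words.
Composite bracket: [s3, [[[s2, s4], s1], s5]]
Under [a, b] = ab - ba we get 16 signed associative words (2^4 = 16).
Collect the words opening with s1:
  s1s2s4s5s3 appears with sign +1, giving the term +[[[[s1, s2], s4], s5], s3]
  s1s4s2s5s3 appears with sign -1, giving the term -[[[[s1, s4], s2], s5], s3]


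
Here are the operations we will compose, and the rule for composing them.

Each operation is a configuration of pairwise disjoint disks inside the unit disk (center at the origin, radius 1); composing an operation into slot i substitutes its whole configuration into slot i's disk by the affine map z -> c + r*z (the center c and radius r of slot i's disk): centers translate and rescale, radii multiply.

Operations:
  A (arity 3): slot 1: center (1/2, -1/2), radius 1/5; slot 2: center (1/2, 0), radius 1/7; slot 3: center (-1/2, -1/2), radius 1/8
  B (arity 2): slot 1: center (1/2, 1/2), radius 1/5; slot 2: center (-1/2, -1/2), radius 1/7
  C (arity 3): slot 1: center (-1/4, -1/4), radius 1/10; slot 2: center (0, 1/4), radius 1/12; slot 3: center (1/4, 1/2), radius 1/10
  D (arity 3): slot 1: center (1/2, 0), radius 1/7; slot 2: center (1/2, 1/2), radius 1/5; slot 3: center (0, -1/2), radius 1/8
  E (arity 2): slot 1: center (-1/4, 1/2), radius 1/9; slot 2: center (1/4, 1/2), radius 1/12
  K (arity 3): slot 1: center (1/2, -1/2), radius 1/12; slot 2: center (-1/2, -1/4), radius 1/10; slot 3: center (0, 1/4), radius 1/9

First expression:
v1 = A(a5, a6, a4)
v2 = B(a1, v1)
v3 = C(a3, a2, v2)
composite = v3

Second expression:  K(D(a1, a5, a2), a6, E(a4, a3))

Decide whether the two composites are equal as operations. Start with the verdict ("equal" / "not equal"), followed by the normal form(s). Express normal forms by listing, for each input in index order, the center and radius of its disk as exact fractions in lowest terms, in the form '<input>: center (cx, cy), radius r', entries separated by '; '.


Normal form of the first expression: a1: center (3/10, 11/20), radius 1/50; a2: center (0, 1/4), radius 1/12; a3: center (-1/4, -1/4), radius 1/10; a4: center (27/140, 31/70), radius 1/560; a5: center (29/140, 31/70), radius 1/350; a6: center (29/140, 9/20), radius 1/490
Normal form of the second expression: a1: center (13/24, -1/2), radius 1/84; a2: center (1/2, -13/24), radius 1/96; a3: center (1/36, 11/36), radius 1/108; a4: center (-1/36, 11/36), radius 1/81; a5: center (13/24, -11/24), radius 1/60; a6: center (-1/2, -1/4), radius 1/10
The forms do not match — not equal.

not equal; the first gives a1: center (3/10, 11/20), radius 1/50; a2: center (0, 1/4), radius 1/12; a3: center (-1/4, -1/4), radius 1/10; a4: center (27/140, 31/70), radius 1/560; a5: center (29/140, 31/70), radius 1/350; a6: center (29/140, 9/20), radius 1/490 and the second a1: center (13/24, -1/2), radius 1/84; a2: center (1/2, -13/24), radius 1/96; a3: center (1/36, 11/36), radius 1/108; a4: center (-1/36, 11/36), radius 1/81; a5: center (13/24, -11/24), radius 1/60; a6: center (-1/2, -1/4), radius 1/10


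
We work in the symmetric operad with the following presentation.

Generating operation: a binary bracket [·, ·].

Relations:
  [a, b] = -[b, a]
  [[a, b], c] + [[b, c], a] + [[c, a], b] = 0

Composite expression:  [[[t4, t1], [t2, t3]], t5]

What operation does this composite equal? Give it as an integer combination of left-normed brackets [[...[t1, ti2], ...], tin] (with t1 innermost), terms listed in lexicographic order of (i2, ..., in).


-[[[[t1, t4], t2], t3], t5] + [[[[t1, t4], t3], t2], t5]


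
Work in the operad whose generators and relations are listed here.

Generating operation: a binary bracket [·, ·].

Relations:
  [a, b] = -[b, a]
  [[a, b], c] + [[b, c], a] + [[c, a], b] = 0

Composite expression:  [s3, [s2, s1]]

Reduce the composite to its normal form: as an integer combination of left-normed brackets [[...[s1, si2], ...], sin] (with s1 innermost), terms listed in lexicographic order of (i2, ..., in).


Antisymmetry and Jacobi reduce to s1-anchored left-normed brackets.
Composite bracket: [s3, [s2, s1]]
Full expansion: 4 signed words from ab - ba (2^2 = 4).
Keep just the words that open with s1:
  word s1s2s3 has sign +1, contributing +[[s1, s2], s3]

[[s1, s2], s3]


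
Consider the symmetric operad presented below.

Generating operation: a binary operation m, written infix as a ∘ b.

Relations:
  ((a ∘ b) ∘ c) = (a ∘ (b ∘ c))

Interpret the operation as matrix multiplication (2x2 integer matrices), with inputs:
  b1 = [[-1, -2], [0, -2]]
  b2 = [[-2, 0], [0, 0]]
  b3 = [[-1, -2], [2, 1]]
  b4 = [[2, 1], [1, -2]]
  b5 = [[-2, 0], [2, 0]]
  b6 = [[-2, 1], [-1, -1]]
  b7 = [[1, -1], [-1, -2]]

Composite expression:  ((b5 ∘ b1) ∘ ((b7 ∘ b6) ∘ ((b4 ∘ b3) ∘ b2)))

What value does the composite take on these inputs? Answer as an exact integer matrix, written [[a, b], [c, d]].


[[80, 0], [-80, 0]]

(b5 ∘ b1) = [[2, 4], [-2, -4]]
(b7 ∘ b6) = [[-1, 2], [4, 1]]
(b4 ∘ b3) = [[0, -3], [-5, -4]]
((b4 ∘ b3) ∘ b2) = [[0, 0], [10, 0]]
((b7 ∘ b6) ∘ ((b4 ∘ b3) ∘ b2)) = [[20, 0], [10, 0]]
((b5 ∘ b1) ∘ ((b7 ∘ b6) ∘ ((b4 ∘ b3) ∘ b2))) = [[80, 0], [-80, 0]]


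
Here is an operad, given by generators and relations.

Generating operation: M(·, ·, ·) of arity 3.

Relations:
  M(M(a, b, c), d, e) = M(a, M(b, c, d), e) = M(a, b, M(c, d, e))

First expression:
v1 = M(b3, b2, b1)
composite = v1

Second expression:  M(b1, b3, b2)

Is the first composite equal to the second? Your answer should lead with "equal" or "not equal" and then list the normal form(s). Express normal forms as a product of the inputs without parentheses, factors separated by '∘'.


not equal; first: b3 ∘ b2 ∘ b1; second: b1 ∘ b3 ∘ b2

In normal form, the first expression is b3 ∘ b2 ∘ b1
In normal form, the second expression is b1 ∘ b3 ∘ b2
The forms do not match — not equal.


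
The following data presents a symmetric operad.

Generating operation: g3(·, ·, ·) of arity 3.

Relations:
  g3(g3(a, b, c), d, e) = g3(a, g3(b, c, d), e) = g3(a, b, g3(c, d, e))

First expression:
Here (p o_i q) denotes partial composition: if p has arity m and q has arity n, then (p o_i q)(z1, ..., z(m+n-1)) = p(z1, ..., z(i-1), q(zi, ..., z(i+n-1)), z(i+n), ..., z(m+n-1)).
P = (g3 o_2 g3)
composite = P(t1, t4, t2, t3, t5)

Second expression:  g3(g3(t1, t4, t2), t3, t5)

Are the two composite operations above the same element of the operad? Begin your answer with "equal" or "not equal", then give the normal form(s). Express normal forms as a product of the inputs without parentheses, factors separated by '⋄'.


equal: each reduces to t1 ⋄ t4 ⋄ t2 ⋄ t3 ⋄ t5

In normal form, the first expression is t1 ⋄ t4 ⋄ t2 ⋄ t3 ⋄ t5
In normal form, the second expression is t1 ⋄ t4 ⋄ t2 ⋄ t3 ⋄ t5
The forms coincide; equal.


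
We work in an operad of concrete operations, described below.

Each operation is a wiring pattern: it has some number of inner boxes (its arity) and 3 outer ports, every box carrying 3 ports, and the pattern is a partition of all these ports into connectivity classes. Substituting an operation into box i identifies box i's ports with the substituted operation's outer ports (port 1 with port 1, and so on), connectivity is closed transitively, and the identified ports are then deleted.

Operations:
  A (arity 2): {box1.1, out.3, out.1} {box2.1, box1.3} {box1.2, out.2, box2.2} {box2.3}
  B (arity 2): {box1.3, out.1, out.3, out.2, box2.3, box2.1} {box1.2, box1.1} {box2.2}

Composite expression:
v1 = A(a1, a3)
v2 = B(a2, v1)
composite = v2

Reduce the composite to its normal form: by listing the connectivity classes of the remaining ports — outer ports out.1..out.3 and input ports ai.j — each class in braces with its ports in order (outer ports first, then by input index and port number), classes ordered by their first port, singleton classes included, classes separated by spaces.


After gluing at B, chains via deleted ports link the a-ports.
through A, on inputs (a1, a3): {out.1, out.3, a1.1} {out.2, a1.2, a3.2} {a1.3, a3.1} {a3.3} (out.j = stage outer ports)
through B, on inputs (a2, a1, a3): {out.1, out.2, out.3, a1.1, a2.3} {a1.2, a3.2} {a1.3, a3.1} {a2.1, a2.2} {a3.3} (out.j = stage outer ports)

{out.1, out.2, out.3, a1.1, a2.3} {a1.2, a3.2} {a1.3, a3.1} {a2.1, a2.2} {a3.3}


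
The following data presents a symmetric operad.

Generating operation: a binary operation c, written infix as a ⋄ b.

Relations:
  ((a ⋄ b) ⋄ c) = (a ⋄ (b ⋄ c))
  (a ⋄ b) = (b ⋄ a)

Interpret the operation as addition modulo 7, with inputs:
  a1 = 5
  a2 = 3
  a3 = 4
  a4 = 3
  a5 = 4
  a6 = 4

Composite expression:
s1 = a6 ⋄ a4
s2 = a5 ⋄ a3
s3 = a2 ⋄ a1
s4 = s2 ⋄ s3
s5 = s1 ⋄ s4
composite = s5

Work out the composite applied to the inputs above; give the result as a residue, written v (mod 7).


2 (mod 7)

(a6 ⋄ a4) = 0
(a5 ⋄ a3) = 1
(a2 ⋄ a1) = 1
((a5 ⋄ a3) ⋄ (a2 ⋄ a1)) = 2
((a6 ⋄ a4) ⋄ ((a5 ⋄ a3) ⋄ (a2 ⋄ a1))) = 2


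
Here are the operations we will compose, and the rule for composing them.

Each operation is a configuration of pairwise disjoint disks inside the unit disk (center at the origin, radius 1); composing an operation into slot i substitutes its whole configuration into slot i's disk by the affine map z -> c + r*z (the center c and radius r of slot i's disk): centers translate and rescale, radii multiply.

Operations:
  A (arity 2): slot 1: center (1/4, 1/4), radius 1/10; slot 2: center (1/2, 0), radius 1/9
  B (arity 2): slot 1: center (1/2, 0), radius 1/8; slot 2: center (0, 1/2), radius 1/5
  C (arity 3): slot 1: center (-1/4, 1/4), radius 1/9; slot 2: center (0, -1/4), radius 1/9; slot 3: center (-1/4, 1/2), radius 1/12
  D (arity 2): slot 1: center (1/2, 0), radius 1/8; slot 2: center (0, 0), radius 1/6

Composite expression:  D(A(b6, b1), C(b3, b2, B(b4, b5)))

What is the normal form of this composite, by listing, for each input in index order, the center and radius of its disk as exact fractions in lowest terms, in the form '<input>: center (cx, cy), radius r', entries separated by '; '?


b1: center (9/16, 0), radius 1/72; b2: center (0, -1/24), radius 1/54; b3: center (-1/24, 1/24), radius 1/54; b4: center (-5/144, 1/12), radius 1/576; b5: center (-1/24, 13/144), radius 1/360; b6: center (17/32, 1/32), radius 1/80

Affine substitution under D: radii multiply and b-centers shift.
b6 passes through 2 substitutions, ending at center (17/32, 1/32), radius 1/80
b1 passes through 2 substitutions, ending at center (9/16, 0), radius 1/72
b3 passes through 2 substitutions, ending at center (-1/24, 1/24), radius 1/54
b2 passes through 2 substitutions, ending at center (0, -1/24), radius 1/54
b4 passes through 3 substitutions, ending at center (-5/144, 1/12), radius 1/576
b5 passes through 3 substitutions, ending at center (-1/24, 13/144), radius 1/360


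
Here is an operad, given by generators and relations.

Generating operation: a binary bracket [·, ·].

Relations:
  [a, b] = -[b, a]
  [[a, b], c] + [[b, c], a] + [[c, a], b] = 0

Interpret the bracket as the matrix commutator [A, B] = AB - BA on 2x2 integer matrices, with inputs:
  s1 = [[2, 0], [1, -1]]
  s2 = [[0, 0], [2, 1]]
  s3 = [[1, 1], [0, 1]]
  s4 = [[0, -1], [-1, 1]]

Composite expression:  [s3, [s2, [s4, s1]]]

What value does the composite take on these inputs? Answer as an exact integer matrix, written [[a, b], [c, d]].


[[-6, 12], [0, 6]]


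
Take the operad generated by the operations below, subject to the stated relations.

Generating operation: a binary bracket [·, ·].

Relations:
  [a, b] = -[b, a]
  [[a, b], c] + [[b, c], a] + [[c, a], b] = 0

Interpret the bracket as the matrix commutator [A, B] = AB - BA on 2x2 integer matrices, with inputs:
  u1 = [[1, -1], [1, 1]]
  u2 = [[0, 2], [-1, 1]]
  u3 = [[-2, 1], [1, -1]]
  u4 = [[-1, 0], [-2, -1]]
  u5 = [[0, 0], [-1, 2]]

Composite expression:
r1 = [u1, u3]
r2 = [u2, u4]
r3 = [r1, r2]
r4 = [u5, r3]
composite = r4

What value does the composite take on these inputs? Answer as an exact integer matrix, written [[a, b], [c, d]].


[[-8, 16], [-4, 8]]

[u1, u3] = [[-2, -1], [-1, 2]]
[u2, u4] = [[-4, 0], [-2, 4]]
[[u1, u3], [u2, u4]] = [[2, -8], [0, -2]]
[u5, [[u1, u3], [u2, u4]]] = [[-8, 16], [-4, 8]]


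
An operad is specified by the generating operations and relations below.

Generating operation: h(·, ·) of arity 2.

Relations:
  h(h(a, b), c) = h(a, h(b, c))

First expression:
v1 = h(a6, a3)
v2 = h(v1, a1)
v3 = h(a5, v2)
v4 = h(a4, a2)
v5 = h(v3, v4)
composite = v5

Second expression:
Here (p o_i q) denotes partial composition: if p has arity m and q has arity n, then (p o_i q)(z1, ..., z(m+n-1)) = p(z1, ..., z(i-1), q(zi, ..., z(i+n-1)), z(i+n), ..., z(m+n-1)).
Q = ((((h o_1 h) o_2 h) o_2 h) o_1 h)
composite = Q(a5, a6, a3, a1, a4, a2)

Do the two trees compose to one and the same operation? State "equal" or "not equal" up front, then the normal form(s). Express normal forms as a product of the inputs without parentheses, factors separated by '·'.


equal — both sides give a5 · a6 · a3 · a1 · a4 · a2

In normal form, the first expression is a5 · a6 · a3 · a1 · a4 · a2
In normal form, the second expression is a5 · a6 · a3 · a1 · a4 · a2
Both agree, so they are equal.


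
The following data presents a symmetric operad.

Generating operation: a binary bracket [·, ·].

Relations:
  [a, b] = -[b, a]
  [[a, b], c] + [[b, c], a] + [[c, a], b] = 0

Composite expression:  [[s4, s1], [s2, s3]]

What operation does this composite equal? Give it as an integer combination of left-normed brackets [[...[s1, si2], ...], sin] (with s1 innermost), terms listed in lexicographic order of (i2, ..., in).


-[[[s1, s4], s2], s3] + [[[s1, s4], s3], s2]

Left-normed coefficients sit on the s1-initial expansion words.
Composite bracket: [[s4, s1], [s2, s3]]
Applying ab - ba throughout gives 8 signed words (2^3 = 8).
Keep just the words that open with s1:
  from s1s4s2s3, sign -1: term -[[[s1, s4], s2], s3]
  from s1s4s3s2, sign +1: term +[[[s1, s4], s3], s2]


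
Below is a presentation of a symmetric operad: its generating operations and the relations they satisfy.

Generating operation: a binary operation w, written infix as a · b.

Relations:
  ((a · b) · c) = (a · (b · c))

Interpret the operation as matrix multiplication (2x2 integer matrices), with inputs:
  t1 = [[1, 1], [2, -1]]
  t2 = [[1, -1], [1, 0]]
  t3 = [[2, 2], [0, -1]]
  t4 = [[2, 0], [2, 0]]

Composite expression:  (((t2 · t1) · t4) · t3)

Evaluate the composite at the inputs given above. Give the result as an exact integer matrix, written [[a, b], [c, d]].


(t2 · t1) = [[-1, 2], [1, 1]]
((t2 · t1) · t4) = [[2, 0], [4, 0]]
(((t2 · t1) · t4) · t3) = [[4, 4], [8, 8]]

[[4, 4], [8, 8]]


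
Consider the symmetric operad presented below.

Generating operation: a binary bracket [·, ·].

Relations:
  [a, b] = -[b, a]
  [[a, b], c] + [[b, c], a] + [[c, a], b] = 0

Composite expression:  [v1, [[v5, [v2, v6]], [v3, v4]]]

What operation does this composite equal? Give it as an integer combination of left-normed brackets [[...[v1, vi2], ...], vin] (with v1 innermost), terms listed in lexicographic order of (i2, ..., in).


A multilinear Lie element is pinned by v1-initial words (v1 innermost).
Composite bracket: [v1, [[v5, [v2, v6]], [v3, v4]]]
Each bracket splits as ab - ba, giving 32 signed words (2^5 = 32).
Collect the words opening with v1:
  v1v2v6v5v3v4 (sign -1) contributes -[[[[[v1, v2], v6], v5], v3], v4]
  v1v2v6v5v4v3 (sign +1) contributes +[[[[[v1, v2], v6], v5], v4], v3]
  v1v3v4v2v6v5 (sign +1) contributes +[[[[[v1, v3], v4], v2], v6], v5]
  v1v3v4v5v2v6 (sign -1) contributes -[[[[[v1, v3], v4], v5], v2], v6]
  v1v3v4v5v6v2 (sign +1) contributes +[[[[[v1, v3], v4], v5], v6], v2]
  v1v3v4v6v2v5 (sign -1) contributes -[[[[[v1, v3], v4], v6], v2], v5]
  v1v4v3v2v6v5 (sign -1) contributes -[[[[[v1, v4], v3], v2], v6], v5]
  v1v4v3v5v2v6 (sign +1) contributes +[[[[[v1, v4], v3], v5], v2], v6]
  v1v4v3v5v6v2 (sign -1) contributes -[[[[[v1, v4], v3], v5], v6], v2]
  v1v4v3v6v2v5 (sign +1) contributes +[[[[[v1, v4], v3], v6], v2], v5]
  v1v5v2v6v3v4 (sign +1) contributes +[[[[[v1, v5], v2], v6], v3], v4]
  v1v5v2v6v4v3 (sign -1) contributes -[[[[[v1, v5], v2], v6], v4], v3]
  v1v5v6v2v3v4 (sign -1) contributes -[[[[[v1, v5], v6], v2], v3], v4]
  v1v5v6v2v4v3 (sign +1) contributes +[[[[[v1, v5], v6], v2], v4], v3]
  v1v6v2v5v3v4 (sign +1) contributes +[[[[[v1, v6], v2], v5], v3], v4]
  v1v6v2v5v4v3 (sign -1) contributes -[[[[[v1, v6], v2], v5], v4], v3]

-[[[[[v1, v2], v6], v5], v3], v4] + [[[[[v1, v2], v6], v5], v4], v3] + [[[[[v1, v3], v4], v2], v6], v5] - [[[[[v1, v3], v4], v5], v2], v6] + [[[[[v1, v3], v4], v5], v6], v2] - [[[[[v1, v3], v4], v6], v2], v5] - [[[[[v1, v4], v3], v2], v6], v5] + [[[[[v1, v4], v3], v5], v2], v6] - [[[[[v1, v4], v3], v5], v6], v2] + [[[[[v1, v4], v3], v6], v2], v5] + [[[[[v1, v5], v2], v6], v3], v4] - [[[[[v1, v5], v2], v6], v4], v3] - [[[[[v1, v5], v6], v2], v3], v4] + [[[[[v1, v5], v6], v2], v4], v3] + [[[[[v1, v6], v2], v5], v3], v4] - [[[[[v1, v6], v2], v5], v4], v3]


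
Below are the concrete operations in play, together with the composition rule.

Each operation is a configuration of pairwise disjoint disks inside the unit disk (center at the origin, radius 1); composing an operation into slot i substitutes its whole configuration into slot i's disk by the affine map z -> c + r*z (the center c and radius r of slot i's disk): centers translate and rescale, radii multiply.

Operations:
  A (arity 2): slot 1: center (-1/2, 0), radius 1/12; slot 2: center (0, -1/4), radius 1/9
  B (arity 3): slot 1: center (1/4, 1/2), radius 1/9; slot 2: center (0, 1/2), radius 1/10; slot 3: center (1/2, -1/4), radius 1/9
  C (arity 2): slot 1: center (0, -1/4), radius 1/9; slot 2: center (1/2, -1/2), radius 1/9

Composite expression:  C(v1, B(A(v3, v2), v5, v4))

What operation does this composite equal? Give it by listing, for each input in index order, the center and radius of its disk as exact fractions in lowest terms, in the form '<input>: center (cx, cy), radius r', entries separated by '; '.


v1: center (0, -1/4), radius 1/9; v2: center (19/36, -145/324), radius 1/729; v3: center (169/324, -4/9), radius 1/972; v4: center (5/9, -19/36), radius 1/81; v5: center (1/2, -4/9), radius 1/90

Follow each v-input down from C: c' goes to c + r*c', radius to r*r'.
for v1, the 1-step affine chain lands on center (0, -1/4), radius 1/9
for v3, the 3-step affine chain lands on center (169/324, -4/9), radius 1/972
for v2, the 3-step affine chain lands on center (19/36, -145/324), radius 1/729
for v5, the 2-step affine chain lands on center (1/2, -4/9), radius 1/90
for v4, the 2-step affine chain lands on center (5/9, -19/36), radius 1/81


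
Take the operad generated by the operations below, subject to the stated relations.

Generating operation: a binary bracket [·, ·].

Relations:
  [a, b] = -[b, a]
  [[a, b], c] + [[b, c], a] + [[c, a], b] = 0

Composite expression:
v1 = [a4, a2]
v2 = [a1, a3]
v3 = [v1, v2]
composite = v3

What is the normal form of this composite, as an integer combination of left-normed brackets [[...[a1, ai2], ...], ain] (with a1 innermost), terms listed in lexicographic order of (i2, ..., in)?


[[[a1, a3], a2], a4] - [[[a1, a3], a4], a2]

Skip Jacobi rewriting: expand, keep a1-initial words, read off terms.
Composite bracket: [[a4, a2], [a1, a3]]
The bracket unfolds into 8 signed words via [a, b] = ab - ba (2^3 = 8).
Keep just the words that open with a1:
  a1a3a2a4 (sign +1) contributes +[[[a1, a3], a2], a4]
  a1a3a4a2 (sign -1) contributes -[[[a1, a3], a4], a2]


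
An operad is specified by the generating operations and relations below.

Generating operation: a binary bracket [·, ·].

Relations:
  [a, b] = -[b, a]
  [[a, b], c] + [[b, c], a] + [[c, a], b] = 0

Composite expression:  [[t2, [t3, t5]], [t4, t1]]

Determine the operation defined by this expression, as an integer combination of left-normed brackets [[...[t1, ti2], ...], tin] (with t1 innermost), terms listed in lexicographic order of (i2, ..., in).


[[[[t1, t4], t2], t3], t5] - [[[[t1, t4], t2], t5], t3] - [[[[t1, t4], t3], t5], t2] + [[[[t1, t4], t5], t3], t2]

Skip Jacobi rewriting: expand, keep t1-initial words, read off terms.
Composite bracket: [[t2, [t3, t5]], [t4, t1]]
Full expansion: 16 signed words from ab - ba (2^4 = 16).
Only words starting with t1 matter:
  word t1t4t2t3t5 has sign +1, contributing +[[[[t1, t4], t2], t3], t5]
  word t1t4t2t5t3 has sign -1, contributing -[[[[t1, t4], t2], t5], t3]
  word t1t4t3t5t2 has sign -1, contributing -[[[[t1, t4], t3], t5], t2]
  word t1t4t5t3t2 has sign +1, contributing +[[[[t1, t4], t5], t3], t2]


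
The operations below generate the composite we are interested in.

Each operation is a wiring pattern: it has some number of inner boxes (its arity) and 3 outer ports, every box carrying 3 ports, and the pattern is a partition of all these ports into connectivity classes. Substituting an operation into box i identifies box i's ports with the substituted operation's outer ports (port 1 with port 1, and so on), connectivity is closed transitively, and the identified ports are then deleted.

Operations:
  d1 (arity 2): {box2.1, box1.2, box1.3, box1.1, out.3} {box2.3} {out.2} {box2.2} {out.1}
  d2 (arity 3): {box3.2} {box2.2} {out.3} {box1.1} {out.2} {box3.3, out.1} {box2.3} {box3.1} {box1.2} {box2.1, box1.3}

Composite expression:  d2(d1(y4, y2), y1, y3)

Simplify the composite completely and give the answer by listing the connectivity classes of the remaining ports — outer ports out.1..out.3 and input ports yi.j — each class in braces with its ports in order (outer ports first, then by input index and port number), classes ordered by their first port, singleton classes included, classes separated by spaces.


{out.1, y3.3} {out.2} {out.3} {y1.1, y2.1, y4.1, y4.2, y4.3} {y1.2} {y1.3} {y2.2} {y2.3} {y3.1} {y3.2}

After gluing at d2, chains via deleted ports link the y-ports.
composing d1 on (y4, y2), with out.j its own outer ports: {out.1} {out.2} {out.3, y2.1, y4.1, y4.2, y4.3} {y2.2} {y2.3}
composing d2 on (y4, y2, y1, y3), with out.j its own outer ports: {out.1, y3.3} {out.2} {out.3} {y1.1, y2.1, y4.1, y4.2, y4.3} {y1.2} {y1.3} {y2.2} {y2.3} {y3.1} {y3.2}


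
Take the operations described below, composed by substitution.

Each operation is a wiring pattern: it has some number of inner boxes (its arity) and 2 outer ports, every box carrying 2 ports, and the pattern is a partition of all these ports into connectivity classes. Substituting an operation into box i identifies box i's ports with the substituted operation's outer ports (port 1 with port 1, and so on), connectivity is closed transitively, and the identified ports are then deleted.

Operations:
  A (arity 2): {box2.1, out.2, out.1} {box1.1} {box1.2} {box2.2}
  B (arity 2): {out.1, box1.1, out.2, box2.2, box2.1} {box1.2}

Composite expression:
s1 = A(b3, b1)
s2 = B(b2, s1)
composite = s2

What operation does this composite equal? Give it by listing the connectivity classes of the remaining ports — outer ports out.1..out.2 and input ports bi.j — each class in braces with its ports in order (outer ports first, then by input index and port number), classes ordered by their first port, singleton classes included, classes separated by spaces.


{out.1, out.2, b1.1, b2.1} {b1.2} {b2.2} {b3.1} {b3.2}


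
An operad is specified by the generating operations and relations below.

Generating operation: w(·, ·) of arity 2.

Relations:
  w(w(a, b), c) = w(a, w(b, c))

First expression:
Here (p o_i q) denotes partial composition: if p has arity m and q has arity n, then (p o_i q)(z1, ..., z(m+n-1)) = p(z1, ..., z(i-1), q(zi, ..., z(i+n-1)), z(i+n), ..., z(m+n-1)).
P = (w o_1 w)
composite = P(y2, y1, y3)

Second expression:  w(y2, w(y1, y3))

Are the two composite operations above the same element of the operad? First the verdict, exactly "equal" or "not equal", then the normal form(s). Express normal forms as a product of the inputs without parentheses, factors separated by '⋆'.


equal: each reduces to y2 ⋆ y1 ⋆ y3

The first composite normalizes to y2 ⋆ y1 ⋆ y3
The second composite normalizes to y2 ⋆ y1 ⋆ y3
The forms coincide; equal.


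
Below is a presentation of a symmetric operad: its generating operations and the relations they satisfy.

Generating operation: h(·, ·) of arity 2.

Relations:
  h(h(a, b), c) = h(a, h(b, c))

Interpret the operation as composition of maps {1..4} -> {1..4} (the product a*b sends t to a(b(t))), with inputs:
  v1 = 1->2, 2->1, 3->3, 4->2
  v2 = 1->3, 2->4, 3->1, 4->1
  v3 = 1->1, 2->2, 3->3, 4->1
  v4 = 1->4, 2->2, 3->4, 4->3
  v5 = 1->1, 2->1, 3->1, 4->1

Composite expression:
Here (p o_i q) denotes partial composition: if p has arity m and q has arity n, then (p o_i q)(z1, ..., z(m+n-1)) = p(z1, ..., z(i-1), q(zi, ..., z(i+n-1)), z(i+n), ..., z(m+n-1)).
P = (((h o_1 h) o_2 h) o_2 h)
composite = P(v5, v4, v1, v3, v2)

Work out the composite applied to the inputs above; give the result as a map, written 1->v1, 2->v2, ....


h(v4, v1) = 1->2, 2->4, 3->4, 4->2
h(h(v4, v1), v3) = 1->2, 2->4, 3->4, 4->2
h(v5, h(h(v4, v1), v3)) = 1->1, 2->1, 3->1, 4->1
h(h(v5, h(h(v4, v1), v3)), v2) = 1->1, 2->1, 3->1, 4->1

1->1, 2->1, 3->1, 4->1


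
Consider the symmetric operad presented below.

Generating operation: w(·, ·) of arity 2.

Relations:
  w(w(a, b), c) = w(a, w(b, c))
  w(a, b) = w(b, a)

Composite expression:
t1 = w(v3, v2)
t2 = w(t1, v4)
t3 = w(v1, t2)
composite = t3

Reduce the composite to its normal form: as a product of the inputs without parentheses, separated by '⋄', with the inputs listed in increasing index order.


v1 ⋄ v2 ⋄ v3 ⋄ v4

Shape and order are irrelevant to w; the v-input set decides.
w(v3, v2) linearizes to v3 ⋄ v2
w(w(v3, v2), v4) linearizes to v3 ⋄ v2 ⋄ v4
w(v1, w(w(v3, v2), v4)) linearizes to v1 ⋄ v3 ⋄ v2 ⋄ v4
sorting the factors by input index: v1 ⋄ v2 ⋄ v3 ⋄ v4


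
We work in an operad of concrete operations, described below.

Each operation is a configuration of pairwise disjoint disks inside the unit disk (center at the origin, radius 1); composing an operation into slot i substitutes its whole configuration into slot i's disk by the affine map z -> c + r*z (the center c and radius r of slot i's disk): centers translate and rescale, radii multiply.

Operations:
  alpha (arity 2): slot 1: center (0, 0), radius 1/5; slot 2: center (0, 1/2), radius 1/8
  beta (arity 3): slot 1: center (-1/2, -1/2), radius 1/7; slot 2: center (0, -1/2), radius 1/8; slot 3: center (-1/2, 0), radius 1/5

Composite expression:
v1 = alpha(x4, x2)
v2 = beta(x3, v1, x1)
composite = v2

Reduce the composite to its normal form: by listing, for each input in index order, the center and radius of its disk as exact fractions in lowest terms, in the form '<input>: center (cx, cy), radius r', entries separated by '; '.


Nesting under beta composes maps z -> c + r*z down each x-path.
x3 passes through 1 substitution, ending at center (-1/2, -1/2), radius 1/7
x4 passes through 2 substitutions, ending at center (0, -1/2), radius 1/40
x2 passes through 2 substitutions, ending at center (0, -7/16), radius 1/64
x1 passes through 1 substitution, ending at center (-1/2, 0), radius 1/5

x1: center (-1/2, 0), radius 1/5; x2: center (0, -7/16), radius 1/64; x3: center (-1/2, -1/2), radius 1/7; x4: center (0, -1/2), radius 1/40


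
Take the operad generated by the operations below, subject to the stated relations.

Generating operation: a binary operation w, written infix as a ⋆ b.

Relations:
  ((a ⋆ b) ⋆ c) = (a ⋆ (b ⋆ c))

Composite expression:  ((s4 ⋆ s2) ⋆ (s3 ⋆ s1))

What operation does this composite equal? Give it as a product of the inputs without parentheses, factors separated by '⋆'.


s4 ⋆ s2 ⋆ s3 ⋆ s1

Key point: w is associative — brackets drop, the s-order remains.
(s4 ⋆ s2) collapses to s4 ⋆ s2
(s3 ⋆ s1) collapses to s3 ⋆ s1
((s4 ⋆ s2) ⋆ (s3 ⋆ s1)) collapses to s4 ⋆ s2 ⋆ s3 ⋆ s1


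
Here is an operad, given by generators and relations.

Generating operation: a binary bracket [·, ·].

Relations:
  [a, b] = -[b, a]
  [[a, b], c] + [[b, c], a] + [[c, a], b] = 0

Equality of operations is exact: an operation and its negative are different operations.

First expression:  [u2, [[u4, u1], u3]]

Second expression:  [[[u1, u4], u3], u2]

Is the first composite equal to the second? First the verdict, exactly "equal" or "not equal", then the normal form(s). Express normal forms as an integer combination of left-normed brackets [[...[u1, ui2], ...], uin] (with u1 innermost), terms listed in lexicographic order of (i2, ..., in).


The first expression, normalized: [[[u1, u4], u3], u2]
The second expression, normalized: [[[u1, u4], u3], u2]
Identical normal forms: equal.

equal; the common form is [[[u1, u4], u3], u2]


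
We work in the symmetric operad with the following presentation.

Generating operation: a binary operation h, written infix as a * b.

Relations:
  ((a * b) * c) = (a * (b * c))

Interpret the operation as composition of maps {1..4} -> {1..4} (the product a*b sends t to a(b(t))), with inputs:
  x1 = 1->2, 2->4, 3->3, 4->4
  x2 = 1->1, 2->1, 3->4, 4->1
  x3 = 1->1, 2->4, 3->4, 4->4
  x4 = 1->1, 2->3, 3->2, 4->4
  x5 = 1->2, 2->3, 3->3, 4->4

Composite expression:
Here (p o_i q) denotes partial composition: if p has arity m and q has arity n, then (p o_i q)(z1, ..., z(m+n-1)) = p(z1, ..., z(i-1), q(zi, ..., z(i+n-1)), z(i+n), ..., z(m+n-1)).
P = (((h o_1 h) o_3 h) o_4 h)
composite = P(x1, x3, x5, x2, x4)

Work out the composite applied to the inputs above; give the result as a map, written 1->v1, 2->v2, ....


(x1 * x3) = 1->2, 2->4, 3->4, 4->4
(x2 * x4) = 1->1, 2->4, 3->1, 4->1
(x5 * (x2 * x4)) = 1->2, 2->4, 3->2, 4->2
((x1 * x3) * (x5 * (x2 * x4))) = 1->4, 2->4, 3->4, 4->4

1->4, 2->4, 3->4, 4->4


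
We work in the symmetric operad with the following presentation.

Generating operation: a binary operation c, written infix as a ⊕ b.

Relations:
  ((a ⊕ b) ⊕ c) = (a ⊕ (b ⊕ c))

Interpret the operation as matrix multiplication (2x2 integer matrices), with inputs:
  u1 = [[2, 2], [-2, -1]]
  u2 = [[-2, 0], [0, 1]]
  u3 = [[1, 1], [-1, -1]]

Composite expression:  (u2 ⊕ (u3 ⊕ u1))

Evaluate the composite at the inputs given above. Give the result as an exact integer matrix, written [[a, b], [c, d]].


[[0, -2], [0, -1]]

(u3 ⊕ u1) = [[0, 1], [0, -1]]
(u2 ⊕ (u3 ⊕ u1)) = [[0, -2], [0, -1]]


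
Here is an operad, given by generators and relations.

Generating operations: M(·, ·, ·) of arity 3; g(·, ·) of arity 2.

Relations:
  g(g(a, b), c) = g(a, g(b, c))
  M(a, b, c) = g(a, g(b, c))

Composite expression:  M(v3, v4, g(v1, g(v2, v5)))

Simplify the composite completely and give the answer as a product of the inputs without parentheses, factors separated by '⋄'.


The M-tree's shape is irrelevant; the v-reading-order decides.
g(v2, v5) spells out as v2 ⋄ v5
g(v1, g(v2, v5)) spells out as v1 ⋄ v2 ⋄ v5
M(v3, v4, g(v1, g(v2, v5))) spells out as v3 ⋄ v4 ⋄ v1 ⋄ v2 ⋄ v5

v3 ⋄ v4 ⋄ v1 ⋄ v2 ⋄ v5


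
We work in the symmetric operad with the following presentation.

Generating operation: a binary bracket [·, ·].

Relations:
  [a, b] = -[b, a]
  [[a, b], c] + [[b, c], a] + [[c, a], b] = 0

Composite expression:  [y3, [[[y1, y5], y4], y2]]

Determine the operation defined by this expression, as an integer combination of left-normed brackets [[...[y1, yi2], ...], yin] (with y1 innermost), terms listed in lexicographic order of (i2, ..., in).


-[[[[y1, y5], y4], y2], y3]

Expand each bracket as ab - ba; the y1-initial words give the coefficients.
Composite bracket: [y3, [[[y1, y5], y4], y2]]
Expanding via [a, b] = ab - ba: 16 signed words (2^4 = 16).
Keep just the words that open with y1:
  y1y5y4y2y3 appears with sign -1, giving the term -[[[[y1, y5], y4], y2], y3]
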